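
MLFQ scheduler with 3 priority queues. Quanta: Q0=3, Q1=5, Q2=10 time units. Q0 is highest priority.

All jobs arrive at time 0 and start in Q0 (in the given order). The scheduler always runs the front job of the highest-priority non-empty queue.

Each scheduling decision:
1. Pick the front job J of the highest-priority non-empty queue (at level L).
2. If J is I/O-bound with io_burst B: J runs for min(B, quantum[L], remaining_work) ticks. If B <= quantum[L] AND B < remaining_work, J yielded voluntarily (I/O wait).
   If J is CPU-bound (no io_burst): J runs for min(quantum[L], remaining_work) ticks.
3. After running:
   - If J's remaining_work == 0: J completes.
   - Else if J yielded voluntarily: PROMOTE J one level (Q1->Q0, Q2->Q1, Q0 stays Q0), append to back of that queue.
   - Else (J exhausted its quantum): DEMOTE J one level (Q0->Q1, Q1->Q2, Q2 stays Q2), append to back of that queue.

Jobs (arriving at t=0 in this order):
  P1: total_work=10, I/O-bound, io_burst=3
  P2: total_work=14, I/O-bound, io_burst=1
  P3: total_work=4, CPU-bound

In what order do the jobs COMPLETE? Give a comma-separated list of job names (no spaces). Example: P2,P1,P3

Answer: P1,P2,P3

Derivation:
t=0-3: P1@Q0 runs 3, rem=7, I/O yield, promote→Q0. Q0=[P2,P3,P1] Q1=[] Q2=[]
t=3-4: P2@Q0 runs 1, rem=13, I/O yield, promote→Q0. Q0=[P3,P1,P2] Q1=[] Q2=[]
t=4-7: P3@Q0 runs 3, rem=1, quantum used, demote→Q1. Q0=[P1,P2] Q1=[P3] Q2=[]
t=7-10: P1@Q0 runs 3, rem=4, I/O yield, promote→Q0. Q0=[P2,P1] Q1=[P3] Q2=[]
t=10-11: P2@Q0 runs 1, rem=12, I/O yield, promote→Q0. Q0=[P1,P2] Q1=[P3] Q2=[]
t=11-14: P1@Q0 runs 3, rem=1, I/O yield, promote→Q0. Q0=[P2,P1] Q1=[P3] Q2=[]
t=14-15: P2@Q0 runs 1, rem=11, I/O yield, promote→Q0. Q0=[P1,P2] Q1=[P3] Q2=[]
t=15-16: P1@Q0 runs 1, rem=0, completes. Q0=[P2] Q1=[P3] Q2=[]
t=16-17: P2@Q0 runs 1, rem=10, I/O yield, promote→Q0. Q0=[P2] Q1=[P3] Q2=[]
t=17-18: P2@Q0 runs 1, rem=9, I/O yield, promote→Q0. Q0=[P2] Q1=[P3] Q2=[]
t=18-19: P2@Q0 runs 1, rem=8, I/O yield, promote→Q0. Q0=[P2] Q1=[P3] Q2=[]
t=19-20: P2@Q0 runs 1, rem=7, I/O yield, promote→Q0. Q0=[P2] Q1=[P3] Q2=[]
t=20-21: P2@Q0 runs 1, rem=6, I/O yield, promote→Q0. Q0=[P2] Q1=[P3] Q2=[]
t=21-22: P2@Q0 runs 1, rem=5, I/O yield, promote→Q0. Q0=[P2] Q1=[P3] Q2=[]
t=22-23: P2@Q0 runs 1, rem=4, I/O yield, promote→Q0. Q0=[P2] Q1=[P3] Q2=[]
t=23-24: P2@Q0 runs 1, rem=3, I/O yield, promote→Q0. Q0=[P2] Q1=[P3] Q2=[]
t=24-25: P2@Q0 runs 1, rem=2, I/O yield, promote→Q0. Q0=[P2] Q1=[P3] Q2=[]
t=25-26: P2@Q0 runs 1, rem=1, I/O yield, promote→Q0. Q0=[P2] Q1=[P3] Q2=[]
t=26-27: P2@Q0 runs 1, rem=0, completes. Q0=[] Q1=[P3] Q2=[]
t=27-28: P3@Q1 runs 1, rem=0, completes. Q0=[] Q1=[] Q2=[]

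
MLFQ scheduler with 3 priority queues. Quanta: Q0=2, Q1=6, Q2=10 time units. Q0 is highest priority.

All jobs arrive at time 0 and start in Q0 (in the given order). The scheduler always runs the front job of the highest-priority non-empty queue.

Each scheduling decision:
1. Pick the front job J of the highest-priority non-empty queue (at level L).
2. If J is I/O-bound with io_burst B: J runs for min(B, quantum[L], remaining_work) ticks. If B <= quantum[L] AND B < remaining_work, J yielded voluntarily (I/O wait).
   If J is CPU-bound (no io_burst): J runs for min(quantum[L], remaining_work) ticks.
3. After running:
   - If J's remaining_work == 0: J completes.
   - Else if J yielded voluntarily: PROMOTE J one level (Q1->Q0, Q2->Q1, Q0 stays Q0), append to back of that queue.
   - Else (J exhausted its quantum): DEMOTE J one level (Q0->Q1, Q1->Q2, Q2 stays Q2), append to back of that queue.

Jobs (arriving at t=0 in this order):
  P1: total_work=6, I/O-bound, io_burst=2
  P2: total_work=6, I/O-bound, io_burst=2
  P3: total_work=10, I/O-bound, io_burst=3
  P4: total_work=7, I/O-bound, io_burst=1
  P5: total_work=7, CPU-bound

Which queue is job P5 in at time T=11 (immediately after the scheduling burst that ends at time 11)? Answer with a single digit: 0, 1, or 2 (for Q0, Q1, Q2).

t=0-2: P1@Q0 runs 2, rem=4, I/O yield, promote→Q0. Q0=[P2,P3,P4,P5,P1] Q1=[] Q2=[]
t=2-4: P2@Q0 runs 2, rem=4, I/O yield, promote→Q0. Q0=[P3,P4,P5,P1,P2] Q1=[] Q2=[]
t=4-6: P3@Q0 runs 2, rem=8, quantum used, demote→Q1. Q0=[P4,P5,P1,P2] Q1=[P3] Q2=[]
t=6-7: P4@Q0 runs 1, rem=6, I/O yield, promote→Q0. Q0=[P5,P1,P2,P4] Q1=[P3] Q2=[]
t=7-9: P5@Q0 runs 2, rem=5, quantum used, demote→Q1. Q0=[P1,P2,P4] Q1=[P3,P5] Q2=[]
t=9-11: P1@Q0 runs 2, rem=2, I/O yield, promote→Q0. Q0=[P2,P4,P1] Q1=[P3,P5] Q2=[]
t=11-13: P2@Q0 runs 2, rem=2, I/O yield, promote→Q0. Q0=[P4,P1,P2] Q1=[P3,P5] Q2=[]
t=13-14: P4@Q0 runs 1, rem=5, I/O yield, promote→Q0. Q0=[P1,P2,P4] Q1=[P3,P5] Q2=[]
t=14-16: P1@Q0 runs 2, rem=0, completes. Q0=[P2,P4] Q1=[P3,P5] Q2=[]
t=16-18: P2@Q0 runs 2, rem=0, completes. Q0=[P4] Q1=[P3,P5] Q2=[]
t=18-19: P4@Q0 runs 1, rem=4, I/O yield, promote→Q0. Q0=[P4] Q1=[P3,P5] Q2=[]
t=19-20: P4@Q0 runs 1, rem=3, I/O yield, promote→Q0. Q0=[P4] Q1=[P3,P5] Q2=[]
t=20-21: P4@Q0 runs 1, rem=2, I/O yield, promote→Q0. Q0=[P4] Q1=[P3,P5] Q2=[]
t=21-22: P4@Q0 runs 1, rem=1, I/O yield, promote→Q0. Q0=[P4] Q1=[P3,P5] Q2=[]
t=22-23: P4@Q0 runs 1, rem=0, completes. Q0=[] Q1=[P3,P5] Q2=[]
t=23-26: P3@Q1 runs 3, rem=5, I/O yield, promote→Q0. Q0=[P3] Q1=[P5] Q2=[]
t=26-28: P3@Q0 runs 2, rem=3, quantum used, demote→Q1. Q0=[] Q1=[P5,P3] Q2=[]
t=28-33: P5@Q1 runs 5, rem=0, completes. Q0=[] Q1=[P3] Q2=[]
t=33-36: P3@Q1 runs 3, rem=0, completes. Q0=[] Q1=[] Q2=[]

Answer: 1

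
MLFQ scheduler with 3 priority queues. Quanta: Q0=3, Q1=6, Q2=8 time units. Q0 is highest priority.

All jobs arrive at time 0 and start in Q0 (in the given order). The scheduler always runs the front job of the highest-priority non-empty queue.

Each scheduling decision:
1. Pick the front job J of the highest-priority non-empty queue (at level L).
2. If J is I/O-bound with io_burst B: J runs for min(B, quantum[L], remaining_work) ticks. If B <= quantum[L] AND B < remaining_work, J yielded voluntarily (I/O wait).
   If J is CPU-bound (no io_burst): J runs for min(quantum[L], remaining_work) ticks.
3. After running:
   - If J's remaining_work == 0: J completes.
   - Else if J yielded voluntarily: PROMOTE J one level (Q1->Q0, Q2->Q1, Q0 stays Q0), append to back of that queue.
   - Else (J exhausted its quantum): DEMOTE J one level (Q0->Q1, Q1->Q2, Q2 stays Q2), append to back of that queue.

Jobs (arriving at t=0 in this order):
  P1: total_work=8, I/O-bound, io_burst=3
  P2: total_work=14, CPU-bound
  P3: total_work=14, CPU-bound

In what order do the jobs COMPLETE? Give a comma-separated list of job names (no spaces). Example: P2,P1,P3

t=0-3: P1@Q0 runs 3, rem=5, I/O yield, promote→Q0. Q0=[P2,P3,P1] Q1=[] Q2=[]
t=3-6: P2@Q0 runs 3, rem=11, quantum used, demote→Q1. Q0=[P3,P1] Q1=[P2] Q2=[]
t=6-9: P3@Q0 runs 3, rem=11, quantum used, demote→Q1. Q0=[P1] Q1=[P2,P3] Q2=[]
t=9-12: P1@Q0 runs 3, rem=2, I/O yield, promote→Q0. Q0=[P1] Q1=[P2,P3] Q2=[]
t=12-14: P1@Q0 runs 2, rem=0, completes. Q0=[] Q1=[P2,P3] Q2=[]
t=14-20: P2@Q1 runs 6, rem=5, quantum used, demote→Q2. Q0=[] Q1=[P3] Q2=[P2]
t=20-26: P3@Q1 runs 6, rem=5, quantum used, demote→Q2. Q0=[] Q1=[] Q2=[P2,P3]
t=26-31: P2@Q2 runs 5, rem=0, completes. Q0=[] Q1=[] Q2=[P3]
t=31-36: P3@Q2 runs 5, rem=0, completes. Q0=[] Q1=[] Q2=[]

Answer: P1,P2,P3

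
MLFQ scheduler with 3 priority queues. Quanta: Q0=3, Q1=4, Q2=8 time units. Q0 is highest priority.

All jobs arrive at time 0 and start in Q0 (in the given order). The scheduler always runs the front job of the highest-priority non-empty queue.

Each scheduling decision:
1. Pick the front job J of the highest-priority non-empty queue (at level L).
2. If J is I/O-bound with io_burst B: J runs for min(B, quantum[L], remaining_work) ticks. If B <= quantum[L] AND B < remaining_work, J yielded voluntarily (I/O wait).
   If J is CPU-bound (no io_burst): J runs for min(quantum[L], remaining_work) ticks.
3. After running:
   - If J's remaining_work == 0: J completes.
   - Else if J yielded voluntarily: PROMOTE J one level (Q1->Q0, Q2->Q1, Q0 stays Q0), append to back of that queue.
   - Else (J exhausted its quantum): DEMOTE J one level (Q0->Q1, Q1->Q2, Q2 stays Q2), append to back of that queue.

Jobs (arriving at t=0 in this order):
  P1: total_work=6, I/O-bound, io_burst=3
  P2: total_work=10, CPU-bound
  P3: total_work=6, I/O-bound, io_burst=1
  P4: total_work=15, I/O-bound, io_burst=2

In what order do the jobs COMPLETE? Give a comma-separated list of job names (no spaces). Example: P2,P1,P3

t=0-3: P1@Q0 runs 3, rem=3, I/O yield, promote→Q0. Q0=[P2,P3,P4,P1] Q1=[] Q2=[]
t=3-6: P2@Q0 runs 3, rem=7, quantum used, demote→Q1. Q0=[P3,P4,P1] Q1=[P2] Q2=[]
t=6-7: P3@Q0 runs 1, rem=5, I/O yield, promote→Q0. Q0=[P4,P1,P3] Q1=[P2] Q2=[]
t=7-9: P4@Q0 runs 2, rem=13, I/O yield, promote→Q0. Q0=[P1,P3,P4] Q1=[P2] Q2=[]
t=9-12: P1@Q0 runs 3, rem=0, completes. Q0=[P3,P4] Q1=[P2] Q2=[]
t=12-13: P3@Q0 runs 1, rem=4, I/O yield, promote→Q0. Q0=[P4,P3] Q1=[P2] Q2=[]
t=13-15: P4@Q0 runs 2, rem=11, I/O yield, promote→Q0. Q0=[P3,P4] Q1=[P2] Q2=[]
t=15-16: P3@Q0 runs 1, rem=3, I/O yield, promote→Q0. Q0=[P4,P3] Q1=[P2] Q2=[]
t=16-18: P4@Q0 runs 2, rem=9, I/O yield, promote→Q0. Q0=[P3,P4] Q1=[P2] Q2=[]
t=18-19: P3@Q0 runs 1, rem=2, I/O yield, promote→Q0. Q0=[P4,P3] Q1=[P2] Q2=[]
t=19-21: P4@Q0 runs 2, rem=7, I/O yield, promote→Q0. Q0=[P3,P4] Q1=[P2] Q2=[]
t=21-22: P3@Q0 runs 1, rem=1, I/O yield, promote→Q0. Q0=[P4,P3] Q1=[P2] Q2=[]
t=22-24: P4@Q0 runs 2, rem=5, I/O yield, promote→Q0. Q0=[P3,P4] Q1=[P2] Q2=[]
t=24-25: P3@Q0 runs 1, rem=0, completes. Q0=[P4] Q1=[P2] Q2=[]
t=25-27: P4@Q0 runs 2, rem=3, I/O yield, promote→Q0. Q0=[P4] Q1=[P2] Q2=[]
t=27-29: P4@Q0 runs 2, rem=1, I/O yield, promote→Q0. Q0=[P4] Q1=[P2] Q2=[]
t=29-30: P4@Q0 runs 1, rem=0, completes. Q0=[] Q1=[P2] Q2=[]
t=30-34: P2@Q1 runs 4, rem=3, quantum used, demote→Q2. Q0=[] Q1=[] Q2=[P2]
t=34-37: P2@Q2 runs 3, rem=0, completes. Q0=[] Q1=[] Q2=[]

Answer: P1,P3,P4,P2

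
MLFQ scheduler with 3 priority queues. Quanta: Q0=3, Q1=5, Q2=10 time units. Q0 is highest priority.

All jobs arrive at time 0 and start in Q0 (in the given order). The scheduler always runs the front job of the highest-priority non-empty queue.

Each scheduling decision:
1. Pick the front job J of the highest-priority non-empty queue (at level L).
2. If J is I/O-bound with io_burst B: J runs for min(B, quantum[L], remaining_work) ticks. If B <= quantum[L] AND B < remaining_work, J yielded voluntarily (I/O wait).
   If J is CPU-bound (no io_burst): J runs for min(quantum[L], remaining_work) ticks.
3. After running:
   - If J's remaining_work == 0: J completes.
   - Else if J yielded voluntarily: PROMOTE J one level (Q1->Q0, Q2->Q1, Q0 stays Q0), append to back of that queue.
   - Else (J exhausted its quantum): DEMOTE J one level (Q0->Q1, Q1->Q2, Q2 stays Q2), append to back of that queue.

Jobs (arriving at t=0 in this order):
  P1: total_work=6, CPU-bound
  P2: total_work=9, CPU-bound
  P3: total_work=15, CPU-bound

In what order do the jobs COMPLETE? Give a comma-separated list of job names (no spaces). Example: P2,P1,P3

t=0-3: P1@Q0 runs 3, rem=3, quantum used, demote→Q1. Q0=[P2,P3] Q1=[P1] Q2=[]
t=3-6: P2@Q0 runs 3, rem=6, quantum used, demote→Q1. Q0=[P3] Q1=[P1,P2] Q2=[]
t=6-9: P3@Q0 runs 3, rem=12, quantum used, demote→Q1. Q0=[] Q1=[P1,P2,P3] Q2=[]
t=9-12: P1@Q1 runs 3, rem=0, completes. Q0=[] Q1=[P2,P3] Q2=[]
t=12-17: P2@Q1 runs 5, rem=1, quantum used, demote→Q2. Q0=[] Q1=[P3] Q2=[P2]
t=17-22: P3@Q1 runs 5, rem=7, quantum used, demote→Q2. Q0=[] Q1=[] Q2=[P2,P3]
t=22-23: P2@Q2 runs 1, rem=0, completes. Q0=[] Q1=[] Q2=[P3]
t=23-30: P3@Q2 runs 7, rem=0, completes. Q0=[] Q1=[] Q2=[]

Answer: P1,P2,P3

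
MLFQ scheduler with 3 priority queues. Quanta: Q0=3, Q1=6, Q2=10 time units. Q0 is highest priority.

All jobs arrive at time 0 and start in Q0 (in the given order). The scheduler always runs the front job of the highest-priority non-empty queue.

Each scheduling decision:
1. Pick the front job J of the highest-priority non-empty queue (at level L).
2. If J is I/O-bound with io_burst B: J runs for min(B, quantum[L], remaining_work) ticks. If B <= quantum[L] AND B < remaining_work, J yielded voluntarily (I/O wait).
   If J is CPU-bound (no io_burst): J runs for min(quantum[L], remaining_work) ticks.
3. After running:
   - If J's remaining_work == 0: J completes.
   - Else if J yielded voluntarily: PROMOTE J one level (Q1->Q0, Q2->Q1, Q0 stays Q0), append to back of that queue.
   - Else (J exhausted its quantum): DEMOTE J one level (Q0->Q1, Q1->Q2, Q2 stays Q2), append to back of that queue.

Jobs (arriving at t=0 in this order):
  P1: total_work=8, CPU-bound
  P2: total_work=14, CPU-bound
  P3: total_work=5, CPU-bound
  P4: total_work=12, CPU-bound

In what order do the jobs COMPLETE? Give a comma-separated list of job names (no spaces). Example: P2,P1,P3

t=0-3: P1@Q0 runs 3, rem=5, quantum used, demote→Q1. Q0=[P2,P3,P4] Q1=[P1] Q2=[]
t=3-6: P2@Q0 runs 3, rem=11, quantum used, demote→Q1. Q0=[P3,P4] Q1=[P1,P2] Q2=[]
t=6-9: P3@Q0 runs 3, rem=2, quantum used, demote→Q1. Q0=[P4] Q1=[P1,P2,P3] Q2=[]
t=9-12: P4@Q0 runs 3, rem=9, quantum used, demote→Q1. Q0=[] Q1=[P1,P2,P3,P4] Q2=[]
t=12-17: P1@Q1 runs 5, rem=0, completes. Q0=[] Q1=[P2,P3,P4] Q2=[]
t=17-23: P2@Q1 runs 6, rem=5, quantum used, demote→Q2. Q0=[] Q1=[P3,P4] Q2=[P2]
t=23-25: P3@Q1 runs 2, rem=0, completes. Q0=[] Q1=[P4] Q2=[P2]
t=25-31: P4@Q1 runs 6, rem=3, quantum used, demote→Q2. Q0=[] Q1=[] Q2=[P2,P4]
t=31-36: P2@Q2 runs 5, rem=0, completes. Q0=[] Q1=[] Q2=[P4]
t=36-39: P4@Q2 runs 3, rem=0, completes. Q0=[] Q1=[] Q2=[]

Answer: P1,P3,P2,P4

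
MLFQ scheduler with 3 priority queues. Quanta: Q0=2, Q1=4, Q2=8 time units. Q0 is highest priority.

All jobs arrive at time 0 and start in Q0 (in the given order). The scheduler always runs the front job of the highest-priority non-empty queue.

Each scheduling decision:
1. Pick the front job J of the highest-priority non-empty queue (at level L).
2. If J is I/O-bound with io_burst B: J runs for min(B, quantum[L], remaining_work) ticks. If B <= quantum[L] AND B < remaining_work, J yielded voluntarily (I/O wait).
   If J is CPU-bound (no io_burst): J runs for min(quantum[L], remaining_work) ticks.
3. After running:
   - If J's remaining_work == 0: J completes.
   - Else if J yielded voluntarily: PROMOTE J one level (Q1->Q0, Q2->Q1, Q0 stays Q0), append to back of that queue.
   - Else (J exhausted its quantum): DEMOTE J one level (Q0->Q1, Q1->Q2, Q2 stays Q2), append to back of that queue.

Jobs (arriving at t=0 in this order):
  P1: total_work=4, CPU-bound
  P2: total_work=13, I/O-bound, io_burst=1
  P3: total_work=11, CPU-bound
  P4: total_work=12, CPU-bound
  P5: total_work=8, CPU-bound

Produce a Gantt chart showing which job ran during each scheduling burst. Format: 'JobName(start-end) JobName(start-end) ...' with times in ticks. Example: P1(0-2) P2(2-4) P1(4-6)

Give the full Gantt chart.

Answer: P1(0-2) P2(2-3) P3(3-5) P4(5-7) P5(7-9) P2(9-10) P2(10-11) P2(11-12) P2(12-13) P2(13-14) P2(14-15) P2(15-16) P2(16-17) P2(17-18) P2(18-19) P2(19-20) P2(20-21) P1(21-23) P3(23-27) P4(27-31) P5(31-35) P3(35-40) P4(40-46) P5(46-48)

Derivation:
t=0-2: P1@Q0 runs 2, rem=2, quantum used, demote→Q1. Q0=[P2,P3,P4,P5] Q1=[P1] Q2=[]
t=2-3: P2@Q0 runs 1, rem=12, I/O yield, promote→Q0. Q0=[P3,P4,P5,P2] Q1=[P1] Q2=[]
t=3-5: P3@Q0 runs 2, rem=9, quantum used, demote→Q1. Q0=[P4,P5,P2] Q1=[P1,P3] Q2=[]
t=5-7: P4@Q0 runs 2, rem=10, quantum used, demote→Q1. Q0=[P5,P2] Q1=[P1,P3,P4] Q2=[]
t=7-9: P5@Q0 runs 2, rem=6, quantum used, demote→Q1. Q0=[P2] Q1=[P1,P3,P4,P5] Q2=[]
t=9-10: P2@Q0 runs 1, rem=11, I/O yield, promote→Q0. Q0=[P2] Q1=[P1,P3,P4,P5] Q2=[]
t=10-11: P2@Q0 runs 1, rem=10, I/O yield, promote→Q0. Q0=[P2] Q1=[P1,P3,P4,P5] Q2=[]
t=11-12: P2@Q0 runs 1, rem=9, I/O yield, promote→Q0. Q0=[P2] Q1=[P1,P3,P4,P5] Q2=[]
t=12-13: P2@Q0 runs 1, rem=8, I/O yield, promote→Q0. Q0=[P2] Q1=[P1,P3,P4,P5] Q2=[]
t=13-14: P2@Q0 runs 1, rem=7, I/O yield, promote→Q0. Q0=[P2] Q1=[P1,P3,P4,P5] Q2=[]
t=14-15: P2@Q0 runs 1, rem=6, I/O yield, promote→Q0. Q0=[P2] Q1=[P1,P3,P4,P5] Q2=[]
t=15-16: P2@Q0 runs 1, rem=5, I/O yield, promote→Q0. Q0=[P2] Q1=[P1,P3,P4,P5] Q2=[]
t=16-17: P2@Q0 runs 1, rem=4, I/O yield, promote→Q0. Q0=[P2] Q1=[P1,P3,P4,P5] Q2=[]
t=17-18: P2@Q0 runs 1, rem=3, I/O yield, promote→Q0. Q0=[P2] Q1=[P1,P3,P4,P5] Q2=[]
t=18-19: P2@Q0 runs 1, rem=2, I/O yield, promote→Q0. Q0=[P2] Q1=[P1,P3,P4,P5] Q2=[]
t=19-20: P2@Q0 runs 1, rem=1, I/O yield, promote→Q0. Q0=[P2] Q1=[P1,P3,P4,P5] Q2=[]
t=20-21: P2@Q0 runs 1, rem=0, completes. Q0=[] Q1=[P1,P3,P4,P5] Q2=[]
t=21-23: P1@Q1 runs 2, rem=0, completes. Q0=[] Q1=[P3,P4,P5] Q2=[]
t=23-27: P3@Q1 runs 4, rem=5, quantum used, demote→Q2. Q0=[] Q1=[P4,P5] Q2=[P3]
t=27-31: P4@Q1 runs 4, rem=6, quantum used, demote→Q2. Q0=[] Q1=[P5] Q2=[P3,P4]
t=31-35: P5@Q1 runs 4, rem=2, quantum used, demote→Q2. Q0=[] Q1=[] Q2=[P3,P4,P5]
t=35-40: P3@Q2 runs 5, rem=0, completes. Q0=[] Q1=[] Q2=[P4,P5]
t=40-46: P4@Q2 runs 6, rem=0, completes. Q0=[] Q1=[] Q2=[P5]
t=46-48: P5@Q2 runs 2, rem=0, completes. Q0=[] Q1=[] Q2=[]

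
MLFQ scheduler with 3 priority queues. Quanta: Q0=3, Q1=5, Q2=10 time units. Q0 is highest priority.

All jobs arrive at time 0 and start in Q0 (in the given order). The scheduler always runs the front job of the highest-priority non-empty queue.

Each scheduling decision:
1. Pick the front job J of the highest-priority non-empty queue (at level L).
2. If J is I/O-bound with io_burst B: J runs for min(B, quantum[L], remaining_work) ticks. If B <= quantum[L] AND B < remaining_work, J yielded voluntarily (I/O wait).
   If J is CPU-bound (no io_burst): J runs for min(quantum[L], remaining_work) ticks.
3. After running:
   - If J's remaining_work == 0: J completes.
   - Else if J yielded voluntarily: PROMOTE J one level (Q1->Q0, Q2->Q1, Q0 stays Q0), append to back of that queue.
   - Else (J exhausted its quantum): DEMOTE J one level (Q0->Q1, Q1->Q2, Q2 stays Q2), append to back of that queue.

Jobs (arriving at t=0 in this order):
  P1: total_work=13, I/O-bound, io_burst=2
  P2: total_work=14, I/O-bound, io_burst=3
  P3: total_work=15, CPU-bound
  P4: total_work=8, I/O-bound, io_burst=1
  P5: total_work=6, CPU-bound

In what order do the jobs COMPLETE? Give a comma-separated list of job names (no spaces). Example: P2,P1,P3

t=0-2: P1@Q0 runs 2, rem=11, I/O yield, promote→Q0. Q0=[P2,P3,P4,P5,P1] Q1=[] Q2=[]
t=2-5: P2@Q0 runs 3, rem=11, I/O yield, promote→Q0. Q0=[P3,P4,P5,P1,P2] Q1=[] Q2=[]
t=5-8: P3@Q0 runs 3, rem=12, quantum used, demote→Q1. Q0=[P4,P5,P1,P2] Q1=[P3] Q2=[]
t=8-9: P4@Q0 runs 1, rem=7, I/O yield, promote→Q0. Q0=[P5,P1,P2,P4] Q1=[P3] Q2=[]
t=9-12: P5@Q0 runs 3, rem=3, quantum used, demote→Q1. Q0=[P1,P2,P4] Q1=[P3,P5] Q2=[]
t=12-14: P1@Q0 runs 2, rem=9, I/O yield, promote→Q0. Q0=[P2,P4,P1] Q1=[P3,P5] Q2=[]
t=14-17: P2@Q0 runs 3, rem=8, I/O yield, promote→Q0. Q0=[P4,P1,P2] Q1=[P3,P5] Q2=[]
t=17-18: P4@Q0 runs 1, rem=6, I/O yield, promote→Q0. Q0=[P1,P2,P4] Q1=[P3,P5] Q2=[]
t=18-20: P1@Q0 runs 2, rem=7, I/O yield, promote→Q0. Q0=[P2,P4,P1] Q1=[P3,P5] Q2=[]
t=20-23: P2@Q0 runs 3, rem=5, I/O yield, promote→Q0. Q0=[P4,P1,P2] Q1=[P3,P5] Q2=[]
t=23-24: P4@Q0 runs 1, rem=5, I/O yield, promote→Q0. Q0=[P1,P2,P4] Q1=[P3,P5] Q2=[]
t=24-26: P1@Q0 runs 2, rem=5, I/O yield, promote→Q0. Q0=[P2,P4,P1] Q1=[P3,P5] Q2=[]
t=26-29: P2@Q0 runs 3, rem=2, I/O yield, promote→Q0. Q0=[P4,P1,P2] Q1=[P3,P5] Q2=[]
t=29-30: P4@Q0 runs 1, rem=4, I/O yield, promote→Q0. Q0=[P1,P2,P4] Q1=[P3,P5] Q2=[]
t=30-32: P1@Q0 runs 2, rem=3, I/O yield, promote→Q0. Q0=[P2,P4,P1] Q1=[P3,P5] Q2=[]
t=32-34: P2@Q0 runs 2, rem=0, completes. Q0=[P4,P1] Q1=[P3,P5] Q2=[]
t=34-35: P4@Q0 runs 1, rem=3, I/O yield, promote→Q0. Q0=[P1,P4] Q1=[P3,P5] Q2=[]
t=35-37: P1@Q0 runs 2, rem=1, I/O yield, promote→Q0. Q0=[P4,P1] Q1=[P3,P5] Q2=[]
t=37-38: P4@Q0 runs 1, rem=2, I/O yield, promote→Q0. Q0=[P1,P4] Q1=[P3,P5] Q2=[]
t=38-39: P1@Q0 runs 1, rem=0, completes. Q0=[P4] Q1=[P3,P5] Q2=[]
t=39-40: P4@Q0 runs 1, rem=1, I/O yield, promote→Q0. Q0=[P4] Q1=[P3,P5] Q2=[]
t=40-41: P4@Q0 runs 1, rem=0, completes. Q0=[] Q1=[P3,P5] Q2=[]
t=41-46: P3@Q1 runs 5, rem=7, quantum used, demote→Q2. Q0=[] Q1=[P5] Q2=[P3]
t=46-49: P5@Q1 runs 3, rem=0, completes. Q0=[] Q1=[] Q2=[P3]
t=49-56: P3@Q2 runs 7, rem=0, completes. Q0=[] Q1=[] Q2=[]

Answer: P2,P1,P4,P5,P3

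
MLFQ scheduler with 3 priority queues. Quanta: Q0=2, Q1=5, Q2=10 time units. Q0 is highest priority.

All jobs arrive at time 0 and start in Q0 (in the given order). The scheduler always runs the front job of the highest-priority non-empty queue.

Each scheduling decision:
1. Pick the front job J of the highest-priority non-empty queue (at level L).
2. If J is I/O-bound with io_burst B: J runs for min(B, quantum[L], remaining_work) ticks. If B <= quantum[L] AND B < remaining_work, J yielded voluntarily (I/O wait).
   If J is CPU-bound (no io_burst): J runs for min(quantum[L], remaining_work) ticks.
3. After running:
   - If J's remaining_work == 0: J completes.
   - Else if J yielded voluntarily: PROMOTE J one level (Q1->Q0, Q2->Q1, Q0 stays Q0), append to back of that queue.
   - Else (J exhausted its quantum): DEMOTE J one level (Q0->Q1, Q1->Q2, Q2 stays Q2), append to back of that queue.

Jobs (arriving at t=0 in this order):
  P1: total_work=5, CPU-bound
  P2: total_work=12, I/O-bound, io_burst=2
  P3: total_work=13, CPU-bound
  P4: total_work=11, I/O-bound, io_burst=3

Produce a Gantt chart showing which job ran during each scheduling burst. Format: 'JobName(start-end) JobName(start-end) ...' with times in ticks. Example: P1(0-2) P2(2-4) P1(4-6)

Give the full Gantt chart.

Answer: P1(0-2) P2(2-4) P3(4-6) P4(6-8) P2(8-10) P2(10-12) P2(12-14) P2(14-16) P2(16-18) P1(18-21) P3(21-26) P4(26-29) P4(29-31) P4(31-34) P4(34-35) P3(35-41)

Derivation:
t=0-2: P1@Q0 runs 2, rem=3, quantum used, demote→Q1. Q0=[P2,P3,P4] Q1=[P1] Q2=[]
t=2-4: P2@Q0 runs 2, rem=10, I/O yield, promote→Q0. Q0=[P3,P4,P2] Q1=[P1] Q2=[]
t=4-6: P3@Q0 runs 2, rem=11, quantum used, demote→Q1. Q0=[P4,P2] Q1=[P1,P3] Q2=[]
t=6-8: P4@Q0 runs 2, rem=9, quantum used, demote→Q1. Q0=[P2] Q1=[P1,P3,P4] Q2=[]
t=8-10: P2@Q0 runs 2, rem=8, I/O yield, promote→Q0. Q0=[P2] Q1=[P1,P3,P4] Q2=[]
t=10-12: P2@Q0 runs 2, rem=6, I/O yield, promote→Q0. Q0=[P2] Q1=[P1,P3,P4] Q2=[]
t=12-14: P2@Q0 runs 2, rem=4, I/O yield, promote→Q0. Q0=[P2] Q1=[P1,P3,P4] Q2=[]
t=14-16: P2@Q0 runs 2, rem=2, I/O yield, promote→Q0. Q0=[P2] Q1=[P1,P3,P4] Q2=[]
t=16-18: P2@Q0 runs 2, rem=0, completes. Q0=[] Q1=[P1,P3,P4] Q2=[]
t=18-21: P1@Q1 runs 3, rem=0, completes. Q0=[] Q1=[P3,P4] Q2=[]
t=21-26: P3@Q1 runs 5, rem=6, quantum used, demote→Q2. Q0=[] Q1=[P4] Q2=[P3]
t=26-29: P4@Q1 runs 3, rem=6, I/O yield, promote→Q0. Q0=[P4] Q1=[] Q2=[P3]
t=29-31: P4@Q0 runs 2, rem=4, quantum used, demote→Q1. Q0=[] Q1=[P4] Q2=[P3]
t=31-34: P4@Q1 runs 3, rem=1, I/O yield, promote→Q0. Q0=[P4] Q1=[] Q2=[P3]
t=34-35: P4@Q0 runs 1, rem=0, completes. Q0=[] Q1=[] Q2=[P3]
t=35-41: P3@Q2 runs 6, rem=0, completes. Q0=[] Q1=[] Q2=[]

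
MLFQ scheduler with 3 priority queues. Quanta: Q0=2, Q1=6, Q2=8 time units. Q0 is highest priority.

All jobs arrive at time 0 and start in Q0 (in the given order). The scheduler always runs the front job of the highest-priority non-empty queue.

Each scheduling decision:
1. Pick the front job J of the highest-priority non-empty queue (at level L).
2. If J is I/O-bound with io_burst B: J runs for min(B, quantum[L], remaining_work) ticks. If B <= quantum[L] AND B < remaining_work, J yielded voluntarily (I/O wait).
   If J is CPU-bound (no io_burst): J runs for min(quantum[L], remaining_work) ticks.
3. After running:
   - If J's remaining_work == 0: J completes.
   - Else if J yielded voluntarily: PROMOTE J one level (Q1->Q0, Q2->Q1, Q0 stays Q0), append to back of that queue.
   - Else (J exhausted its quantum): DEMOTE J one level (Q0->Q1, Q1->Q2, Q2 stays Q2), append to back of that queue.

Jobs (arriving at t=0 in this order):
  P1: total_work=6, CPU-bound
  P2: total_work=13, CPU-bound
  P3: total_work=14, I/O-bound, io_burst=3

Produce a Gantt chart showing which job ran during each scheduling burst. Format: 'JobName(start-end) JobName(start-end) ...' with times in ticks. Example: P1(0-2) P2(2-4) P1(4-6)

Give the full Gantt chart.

Answer: P1(0-2) P2(2-4) P3(4-6) P1(6-10) P2(10-16) P3(16-19) P3(19-21) P3(21-24) P3(24-26) P3(26-28) P2(28-33)

Derivation:
t=0-2: P1@Q0 runs 2, rem=4, quantum used, demote→Q1. Q0=[P2,P3] Q1=[P1] Q2=[]
t=2-4: P2@Q0 runs 2, rem=11, quantum used, demote→Q1. Q0=[P3] Q1=[P1,P2] Q2=[]
t=4-6: P3@Q0 runs 2, rem=12, quantum used, demote→Q1. Q0=[] Q1=[P1,P2,P3] Q2=[]
t=6-10: P1@Q1 runs 4, rem=0, completes. Q0=[] Q1=[P2,P3] Q2=[]
t=10-16: P2@Q1 runs 6, rem=5, quantum used, demote→Q2. Q0=[] Q1=[P3] Q2=[P2]
t=16-19: P3@Q1 runs 3, rem=9, I/O yield, promote→Q0. Q0=[P3] Q1=[] Q2=[P2]
t=19-21: P3@Q0 runs 2, rem=7, quantum used, demote→Q1. Q0=[] Q1=[P3] Q2=[P2]
t=21-24: P3@Q1 runs 3, rem=4, I/O yield, promote→Q0. Q0=[P3] Q1=[] Q2=[P2]
t=24-26: P3@Q0 runs 2, rem=2, quantum used, demote→Q1. Q0=[] Q1=[P3] Q2=[P2]
t=26-28: P3@Q1 runs 2, rem=0, completes. Q0=[] Q1=[] Q2=[P2]
t=28-33: P2@Q2 runs 5, rem=0, completes. Q0=[] Q1=[] Q2=[]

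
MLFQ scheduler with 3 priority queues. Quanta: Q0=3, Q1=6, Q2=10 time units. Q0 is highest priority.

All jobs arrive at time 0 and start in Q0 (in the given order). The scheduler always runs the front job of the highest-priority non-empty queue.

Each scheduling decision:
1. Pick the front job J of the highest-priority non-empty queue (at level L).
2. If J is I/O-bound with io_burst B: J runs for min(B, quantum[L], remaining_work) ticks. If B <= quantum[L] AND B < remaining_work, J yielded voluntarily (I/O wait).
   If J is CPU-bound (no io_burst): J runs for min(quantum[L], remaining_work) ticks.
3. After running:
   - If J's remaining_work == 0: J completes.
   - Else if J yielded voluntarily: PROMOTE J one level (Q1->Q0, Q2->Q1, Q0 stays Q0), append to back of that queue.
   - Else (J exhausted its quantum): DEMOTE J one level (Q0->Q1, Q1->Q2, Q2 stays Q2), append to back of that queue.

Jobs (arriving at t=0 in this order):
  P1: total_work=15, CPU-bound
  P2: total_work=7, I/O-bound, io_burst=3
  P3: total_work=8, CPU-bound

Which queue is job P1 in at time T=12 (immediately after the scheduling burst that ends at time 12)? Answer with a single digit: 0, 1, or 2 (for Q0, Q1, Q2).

Answer: 1

Derivation:
t=0-3: P1@Q0 runs 3, rem=12, quantum used, demote→Q1. Q0=[P2,P3] Q1=[P1] Q2=[]
t=3-6: P2@Q0 runs 3, rem=4, I/O yield, promote→Q0. Q0=[P3,P2] Q1=[P1] Q2=[]
t=6-9: P3@Q0 runs 3, rem=5, quantum used, demote→Q1. Q0=[P2] Q1=[P1,P3] Q2=[]
t=9-12: P2@Q0 runs 3, rem=1, I/O yield, promote→Q0. Q0=[P2] Q1=[P1,P3] Q2=[]
t=12-13: P2@Q0 runs 1, rem=0, completes. Q0=[] Q1=[P1,P3] Q2=[]
t=13-19: P1@Q1 runs 6, rem=6, quantum used, demote→Q2. Q0=[] Q1=[P3] Q2=[P1]
t=19-24: P3@Q1 runs 5, rem=0, completes. Q0=[] Q1=[] Q2=[P1]
t=24-30: P1@Q2 runs 6, rem=0, completes. Q0=[] Q1=[] Q2=[]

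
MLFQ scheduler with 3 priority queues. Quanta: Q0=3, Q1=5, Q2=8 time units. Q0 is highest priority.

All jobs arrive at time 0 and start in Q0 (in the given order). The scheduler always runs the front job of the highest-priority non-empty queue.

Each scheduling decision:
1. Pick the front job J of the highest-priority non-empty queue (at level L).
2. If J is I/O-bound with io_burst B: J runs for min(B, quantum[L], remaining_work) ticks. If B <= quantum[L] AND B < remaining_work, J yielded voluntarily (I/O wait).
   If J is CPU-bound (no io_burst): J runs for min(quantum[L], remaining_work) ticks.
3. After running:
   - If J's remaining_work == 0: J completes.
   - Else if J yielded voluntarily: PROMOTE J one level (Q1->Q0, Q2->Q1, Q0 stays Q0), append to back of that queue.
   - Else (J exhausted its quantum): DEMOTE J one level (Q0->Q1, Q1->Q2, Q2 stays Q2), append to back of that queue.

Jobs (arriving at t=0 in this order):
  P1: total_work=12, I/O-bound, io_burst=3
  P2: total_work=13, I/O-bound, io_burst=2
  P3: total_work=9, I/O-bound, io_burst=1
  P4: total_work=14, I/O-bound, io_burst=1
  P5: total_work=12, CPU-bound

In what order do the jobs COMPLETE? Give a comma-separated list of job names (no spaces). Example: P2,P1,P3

t=0-3: P1@Q0 runs 3, rem=9, I/O yield, promote→Q0. Q0=[P2,P3,P4,P5,P1] Q1=[] Q2=[]
t=3-5: P2@Q0 runs 2, rem=11, I/O yield, promote→Q0. Q0=[P3,P4,P5,P1,P2] Q1=[] Q2=[]
t=5-6: P3@Q0 runs 1, rem=8, I/O yield, promote→Q0. Q0=[P4,P5,P1,P2,P3] Q1=[] Q2=[]
t=6-7: P4@Q0 runs 1, rem=13, I/O yield, promote→Q0. Q0=[P5,P1,P2,P3,P4] Q1=[] Q2=[]
t=7-10: P5@Q0 runs 3, rem=9, quantum used, demote→Q1. Q0=[P1,P2,P3,P4] Q1=[P5] Q2=[]
t=10-13: P1@Q0 runs 3, rem=6, I/O yield, promote→Q0. Q0=[P2,P3,P4,P1] Q1=[P5] Q2=[]
t=13-15: P2@Q0 runs 2, rem=9, I/O yield, promote→Q0. Q0=[P3,P4,P1,P2] Q1=[P5] Q2=[]
t=15-16: P3@Q0 runs 1, rem=7, I/O yield, promote→Q0. Q0=[P4,P1,P2,P3] Q1=[P5] Q2=[]
t=16-17: P4@Q0 runs 1, rem=12, I/O yield, promote→Q0. Q0=[P1,P2,P3,P4] Q1=[P5] Q2=[]
t=17-20: P1@Q0 runs 3, rem=3, I/O yield, promote→Q0. Q0=[P2,P3,P4,P1] Q1=[P5] Q2=[]
t=20-22: P2@Q0 runs 2, rem=7, I/O yield, promote→Q0. Q0=[P3,P4,P1,P2] Q1=[P5] Q2=[]
t=22-23: P3@Q0 runs 1, rem=6, I/O yield, promote→Q0. Q0=[P4,P1,P2,P3] Q1=[P5] Q2=[]
t=23-24: P4@Q0 runs 1, rem=11, I/O yield, promote→Q0. Q0=[P1,P2,P3,P4] Q1=[P5] Q2=[]
t=24-27: P1@Q0 runs 3, rem=0, completes. Q0=[P2,P3,P4] Q1=[P5] Q2=[]
t=27-29: P2@Q0 runs 2, rem=5, I/O yield, promote→Q0. Q0=[P3,P4,P2] Q1=[P5] Q2=[]
t=29-30: P3@Q0 runs 1, rem=5, I/O yield, promote→Q0. Q0=[P4,P2,P3] Q1=[P5] Q2=[]
t=30-31: P4@Q0 runs 1, rem=10, I/O yield, promote→Q0. Q0=[P2,P3,P4] Q1=[P5] Q2=[]
t=31-33: P2@Q0 runs 2, rem=3, I/O yield, promote→Q0. Q0=[P3,P4,P2] Q1=[P5] Q2=[]
t=33-34: P3@Q0 runs 1, rem=4, I/O yield, promote→Q0. Q0=[P4,P2,P3] Q1=[P5] Q2=[]
t=34-35: P4@Q0 runs 1, rem=9, I/O yield, promote→Q0. Q0=[P2,P3,P4] Q1=[P5] Q2=[]
t=35-37: P2@Q0 runs 2, rem=1, I/O yield, promote→Q0. Q0=[P3,P4,P2] Q1=[P5] Q2=[]
t=37-38: P3@Q0 runs 1, rem=3, I/O yield, promote→Q0. Q0=[P4,P2,P3] Q1=[P5] Q2=[]
t=38-39: P4@Q0 runs 1, rem=8, I/O yield, promote→Q0. Q0=[P2,P3,P4] Q1=[P5] Q2=[]
t=39-40: P2@Q0 runs 1, rem=0, completes. Q0=[P3,P4] Q1=[P5] Q2=[]
t=40-41: P3@Q0 runs 1, rem=2, I/O yield, promote→Q0. Q0=[P4,P3] Q1=[P5] Q2=[]
t=41-42: P4@Q0 runs 1, rem=7, I/O yield, promote→Q0. Q0=[P3,P4] Q1=[P5] Q2=[]
t=42-43: P3@Q0 runs 1, rem=1, I/O yield, promote→Q0. Q0=[P4,P3] Q1=[P5] Q2=[]
t=43-44: P4@Q0 runs 1, rem=6, I/O yield, promote→Q0. Q0=[P3,P4] Q1=[P5] Q2=[]
t=44-45: P3@Q0 runs 1, rem=0, completes. Q0=[P4] Q1=[P5] Q2=[]
t=45-46: P4@Q0 runs 1, rem=5, I/O yield, promote→Q0. Q0=[P4] Q1=[P5] Q2=[]
t=46-47: P4@Q0 runs 1, rem=4, I/O yield, promote→Q0. Q0=[P4] Q1=[P5] Q2=[]
t=47-48: P4@Q0 runs 1, rem=3, I/O yield, promote→Q0. Q0=[P4] Q1=[P5] Q2=[]
t=48-49: P4@Q0 runs 1, rem=2, I/O yield, promote→Q0. Q0=[P4] Q1=[P5] Q2=[]
t=49-50: P4@Q0 runs 1, rem=1, I/O yield, promote→Q0. Q0=[P4] Q1=[P5] Q2=[]
t=50-51: P4@Q0 runs 1, rem=0, completes. Q0=[] Q1=[P5] Q2=[]
t=51-56: P5@Q1 runs 5, rem=4, quantum used, demote→Q2. Q0=[] Q1=[] Q2=[P5]
t=56-60: P5@Q2 runs 4, rem=0, completes. Q0=[] Q1=[] Q2=[]

Answer: P1,P2,P3,P4,P5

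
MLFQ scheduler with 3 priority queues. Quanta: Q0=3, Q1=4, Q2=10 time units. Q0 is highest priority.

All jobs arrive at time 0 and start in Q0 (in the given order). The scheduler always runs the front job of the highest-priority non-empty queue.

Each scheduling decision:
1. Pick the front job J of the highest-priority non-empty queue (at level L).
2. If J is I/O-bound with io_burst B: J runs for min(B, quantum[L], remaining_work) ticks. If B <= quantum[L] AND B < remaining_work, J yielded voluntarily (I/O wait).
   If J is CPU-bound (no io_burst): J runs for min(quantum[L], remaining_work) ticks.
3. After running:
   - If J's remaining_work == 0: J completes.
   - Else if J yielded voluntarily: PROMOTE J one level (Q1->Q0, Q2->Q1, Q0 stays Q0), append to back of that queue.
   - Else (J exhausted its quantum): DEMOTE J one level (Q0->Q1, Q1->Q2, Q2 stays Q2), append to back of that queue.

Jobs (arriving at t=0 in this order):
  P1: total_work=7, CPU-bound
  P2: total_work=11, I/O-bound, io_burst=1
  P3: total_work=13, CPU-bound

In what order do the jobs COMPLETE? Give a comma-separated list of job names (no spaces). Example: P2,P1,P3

t=0-3: P1@Q0 runs 3, rem=4, quantum used, demote→Q1. Q0=[P2,P3] Q1=[P1] Q2=[]
t=3-4: P2@Q0 runs 1, rem=10, I/O yield, promote→Q0. Q0=[P3,P2] Q1=[P1] Q2=[]
t=4-7: P3@Q0 runs 3, rem=10, quantum used, demote→Q1. Q0=[P2] Q1=[P1,P3] Q2=[]
t=7-8: P2@Q0 runs 1, rem=9, I/O yield, promote→Q0. Q0=[P2] Q1=[P1,P3] Q2=[]
t=8-9: P2@Q0 runs 1, rem=8, I/O yield, promote→Q0. Q0=[P2] Q1=[P1,P3] Q2=[]
t=9-10: P2@Q0 runs 1, rem=7, I/O yield, promote→Q0. Q0=[P2] Q1=[P1,P3] Q2=[]
t=10-11: P2@Q0 runs 1, rem=6, I/O yield, promote→Q0. Q0=[P2] Q1=[P1,P3] Q2=[]
t=11-12: P2@Q0 runs 1, rem=5, I/O yield, promote→Q0. Q0=[P2] Q1=[P1,P3] Q2=[]
t=12-13: P2@Q0 runs 1, rem=4, I/O yield, promote→Q0. Q0=[P2] Q1=[P1,P3] Q2=[]
t=13-14: P2@Q0 runs 1, rem=3, I/O yield, promote→Q0. Q0=[P2] Q1=[P1,P3] Q2=[]
t=14-15: P2@Q0 runs 1, rem=2, I/O yield, promote→Q0. Q0=[P2] Q1=[P1,P3] Q2=[]
t=15-16: P2@Q0 runs 1, rem=1, I/O yield, promote→Q0. Q0=[P2] Q1=[P1,P3] Q2=[]
t=16-17: P2@Q0 runs 1, rem=0, completes. Q0=[] Q1=[P1,P3] Q2=[]
t=17-21: P1@Q1 runs 4, rem=0, completes. Q0=[] Q1=[P3] Q2=[]
t=21-25: P3@Q1 runs 4, rem=6, quantum used, demote→Q2. Q0=[] Q1=[] Q2=[P3]
t=25-31: P3@Q2 runs 6, rem=0, completes. Q0=[] Q1=[] Q2=[]

Answer: P2,P1,P3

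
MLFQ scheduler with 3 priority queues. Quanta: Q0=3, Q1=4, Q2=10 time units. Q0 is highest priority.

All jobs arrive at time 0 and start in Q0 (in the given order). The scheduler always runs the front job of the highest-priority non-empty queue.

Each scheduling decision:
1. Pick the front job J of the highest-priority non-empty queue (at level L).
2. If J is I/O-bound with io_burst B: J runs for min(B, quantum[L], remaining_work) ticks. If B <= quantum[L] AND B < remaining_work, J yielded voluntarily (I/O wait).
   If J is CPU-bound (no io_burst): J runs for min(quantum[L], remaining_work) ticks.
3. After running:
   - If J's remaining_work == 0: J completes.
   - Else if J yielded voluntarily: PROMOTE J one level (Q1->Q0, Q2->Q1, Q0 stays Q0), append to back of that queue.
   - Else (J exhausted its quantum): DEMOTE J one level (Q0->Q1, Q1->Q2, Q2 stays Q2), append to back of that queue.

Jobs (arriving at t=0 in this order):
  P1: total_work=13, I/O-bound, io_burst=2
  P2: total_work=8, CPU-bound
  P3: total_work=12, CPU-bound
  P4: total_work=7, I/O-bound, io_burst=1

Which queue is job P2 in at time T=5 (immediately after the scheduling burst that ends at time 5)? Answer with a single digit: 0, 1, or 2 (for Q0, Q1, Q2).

t=0-2: P1@Q0 runs 2, rem=11, I/O yield, promote→Q0. Q0=[P2,P3,P4,P1] Q1=[] Q2=[]
t=2-5: P2@Q0 runs 3, rem=5, quantum used, demote→Q1. Q0=[P3,P4,P1] Q1=[P2] Q2=[]
t=5-8: P3@Q0 runs 3, rem=9, quantum used, demote→Q1. Q0=[P4,P1] Q1=[P2,P3] Q2=[]
t=8-9: P4@Q0 runs 1, rem=6, I/O yield, promote→Q0. Q0=[P1,P4] Q1=[P2,P3] Q2=[]
t=9-11: P1@Q0 runs 2, rem=9, I/O yield, promote→Q0. Q0=[P4,P1] Q1=[P2,P3] Q2=[]
t=11-12: P4@Q0 runs 1, rem=5, I/O yield, promote→Q0. Q0=[P1,P4] Q1=[P2,P3] Q2=[]
t=12-14: P1@Q0 runs 2, rem=7, I/O yield, promote→Q0. Q0=[P4,P1] Q1=[P2,P3] Q2=[]
t=14-15: P4@Q0 runs 1, rem=4, I/O yield, promote→Q0. Q0=[P1,P4] Q1=[P2,P3] Q2=[]
t=15-17: P1@Q0 runs 2, rem=5, I/O yield, promote→Q0. Q0=[P4,P1] Q1=[P2,P3] Q2=[]
t=17-18: P4@Q0 runs 1, rem=3, I/O yield, promote→Q0. Q0=[P1,P4] Q1=[P2,P3] Q2=[]
t=18-20: P1@Q0 runs 2, rem=3, I/O yield, promote→Q0. Q0=[P4,P1] Q1=[P2,P3] Q2=[]
t=20-21: P4@Q0 runs 1, rem=2, I/O yield, promote→Q0. Q0=[P1,P4] Q1=[P2,P3] Q2=[]
t=21-23: P1@Q0 runs 2, rem=1, I/O yield, promote→Q0. Q0=[P4,P1] Q1=[P2,P3] Q2=[]
t=23-24: P4@Q0 runs 1, rem=1, I/O yield, promote→Q0. Q0=[P1,P4] Q1=[P2,P3] Q2=[]
t=24-25: P1@Q0 runs 1, rem=0, completes. Q0=[P4] Q1=[P2,P3] Q2=[]
t=25-26: P4@Q0 runs 1, rem=0, completes. Q0=[] Q1=[P2,P3] Q2=[]
t=26-30: P2@Q1 runs 4, rem=1, quantum used, demote→Q2. Q0=[] Q1=[P3] Q2=[P2]
t=30-34: P3@Q1 runs 4, rem=5, quantum used, demote→Q2. Q0=[] Q1=[] Q2=[P2,P3]
t=34-35: P2@Q2 runs 1, rem=0, completes. Q0=[] Q1=[] Q2=[P3]
t=35-40: P3@Q2 runs 5, rem=0, completes. Q0=[] Q1=[] Q2=[]

Answer: 1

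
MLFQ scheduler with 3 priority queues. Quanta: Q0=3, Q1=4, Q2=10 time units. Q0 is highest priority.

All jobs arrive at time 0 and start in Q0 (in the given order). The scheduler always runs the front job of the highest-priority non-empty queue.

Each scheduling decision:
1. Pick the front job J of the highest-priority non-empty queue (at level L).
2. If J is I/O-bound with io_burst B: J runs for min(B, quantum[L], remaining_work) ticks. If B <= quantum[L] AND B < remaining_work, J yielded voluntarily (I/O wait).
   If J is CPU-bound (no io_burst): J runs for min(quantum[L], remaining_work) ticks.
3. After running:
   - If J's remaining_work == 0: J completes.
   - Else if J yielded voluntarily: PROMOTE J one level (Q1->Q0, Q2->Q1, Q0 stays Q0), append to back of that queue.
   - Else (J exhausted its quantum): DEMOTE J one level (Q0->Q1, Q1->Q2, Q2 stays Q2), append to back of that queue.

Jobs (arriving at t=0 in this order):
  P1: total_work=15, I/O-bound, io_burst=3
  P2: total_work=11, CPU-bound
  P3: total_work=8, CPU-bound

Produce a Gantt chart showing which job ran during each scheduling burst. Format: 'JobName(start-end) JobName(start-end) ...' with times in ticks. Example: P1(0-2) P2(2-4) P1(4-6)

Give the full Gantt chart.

t=0-3: P1@Q0 runs 3, rem=12, I/O yield, promote→Q0. Q0=[P2,P3,P1] Q1=[] Q2=[]
t=3-6: P2@Q0 runs 3, rem=8, quantum used, demote→Q1. Q0=[P3,P1] Q1=[P2] Q2=[]
t=6-9: P3@Q0 runs 3, rem=5, quantum used, demote→Q1. Q0=[P1] Q1=[P2,P3] Q2=[]
t=9-12: P1@Q0 runs 3, rem=9, I/O yield, promote→Q0. Q0=[P1] Q1=[P2,P3] Q2=[]
t=12-15: P1@Q0 runs 3, rem=6, I/O yield, promote→Q0. Q0=[P1] Q1=[P2,P3] Q2=[]
t=15-18: P1@Q0 runs 3, rem=3, I/O yield, promote→Q0. Q0=[P1] Q1=[P2,P3] Q2=[]
t=18-21: P1@Q0 runs 3, rem=0, completes. Q0=[] Q1=[P2,P3] Q2=[]
t=21-25: P2@Q1 runs 4, rem=4, quantum used, demote→Q2. Q0=[] Q1=[P3] Q2=[P2]
t=25-29: P3@Q1 runs 4, rem=1, quantum used, demote→Q2. Q0=[] Q1=[] Q2=[P2,P3]
t=29-33: P2@Q2 runs 4, rem=0, completes. Q0=[] Q1=[] Q2=[P3]
t=33-34: P3@Q2 runs 1, rem=0, completes. Q0=[] Q1=[] Q2=[]

Answer: P1(0-3) P2(3-6) P3(6-9) P1(9-12) P1(12-15) P1(15-18) P1(18-21) P2(21-25) P3(25-29) P2(29-33) P3(33-34)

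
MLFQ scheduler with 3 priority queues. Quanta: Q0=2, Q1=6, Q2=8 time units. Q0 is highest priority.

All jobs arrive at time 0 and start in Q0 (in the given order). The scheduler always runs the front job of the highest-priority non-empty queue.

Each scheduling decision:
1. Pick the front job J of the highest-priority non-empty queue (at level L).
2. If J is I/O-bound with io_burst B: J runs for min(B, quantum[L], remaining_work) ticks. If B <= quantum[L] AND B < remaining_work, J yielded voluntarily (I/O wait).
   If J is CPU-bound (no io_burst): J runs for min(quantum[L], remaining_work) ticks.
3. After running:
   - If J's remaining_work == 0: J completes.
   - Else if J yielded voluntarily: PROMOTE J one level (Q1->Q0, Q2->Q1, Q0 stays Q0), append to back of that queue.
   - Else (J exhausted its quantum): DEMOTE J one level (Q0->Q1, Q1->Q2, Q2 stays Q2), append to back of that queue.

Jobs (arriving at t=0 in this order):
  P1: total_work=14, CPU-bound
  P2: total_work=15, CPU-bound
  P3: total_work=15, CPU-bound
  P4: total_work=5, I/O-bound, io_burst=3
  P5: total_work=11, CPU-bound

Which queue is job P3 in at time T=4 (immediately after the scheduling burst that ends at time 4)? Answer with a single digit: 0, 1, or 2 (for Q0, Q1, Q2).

Answer: 0

Derivation:
t=0-2: P1@Q0 runs 2, rem=12, quantum used, demote→Q1. Q0=[P2,P3,P4,P5] Q1=[P1] Q2=[]
t=2-4: P2@Q0 runs 2, rem=13, quantum used, demote→Q1. Q0=[P3,P4,P5] Q1=[P1,P2] Q2=[]
t=4-6: P3@Q0 runs 2, rem=13, quantum used, demote→Q1. Q0=[P4,P5] Q1=[P1,P2,P3] Q2=[]
t=6-8: P4@Q0 runs 2, rem=3, quantum used, demote→Q1. Q0=[P5] Q1=[P1,P2,P3,P4] Q2=[]
t=8-10: P5@Q0 runs 2, rem=9, quantum used, demote→Q1. Q0=[] Q1=[P1,P2,P3,P4,P5] Q2=[]
t=10-16: P1@Q1 runs 6, rem=6, quantum used, demote→Q2. Q0=[] Q1=[P2,P3,P4,P5] Q2=[P1]
t=16-22: P2@Q1 runs 6, rem=7, quantum used, demote→Q2. Q0=[] Q1=[P3,P4,P5] Q2=[P1,P2]
t=22-28: P3@Q1 runs 6, rem=7, quantum used, demote→Q2. Q0=[] Q1=[P4,P5] Q2=[P1,P2,P3]
t=28-31: P4@Q1 runs 3, rem=0, completes. Q0=[] Q1=[P5] Q2=[P1,P2,P3]
t=31-37: P5@Q1 runs 6, rem=3, quantum used, demote→Q2. Q0=[] Q1=[] Q2=[P1,P2,P3,P5]
t=37-43: P1@Q2 runs 6, rem=0, completes. Q0=[] Q1=[] Q2=[P2,P3,P5]
t=43-50: P2@Q2 runs 7, rem=0, completes. Q0=[] Q1=[] Q2=[P3,P5]
t=50-57: P3@Q2 runs 7, rem=0, completes. Q0=[] Q1=[] Q2=[P5]
t=57-60: P5@Q2 runs 3, rem=0, completes. Q0=[] Q1=[] Q2=[]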